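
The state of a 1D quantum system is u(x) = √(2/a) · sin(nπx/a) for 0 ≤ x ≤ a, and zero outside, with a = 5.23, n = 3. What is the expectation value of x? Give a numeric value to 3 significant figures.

⟨x⟩ = ∫ x·|u|² dx (integrals over the domain).
With sin²θ = (1 − cos2θ)/2 on 0 ≤ x ≤ a: ∫sin²(nπx/a) dx = a/2, ∫x·sin²(nπx/a) dx = a²/4, ∫x²·sin²(nπx/a) dx = a³·(1/6 − 1/(4n²π²)); higher powers xᵏ the same way, integrating xᵏ·cos(2nπx/a) by parts.
⟨x⟩ = 2.6150.

2.62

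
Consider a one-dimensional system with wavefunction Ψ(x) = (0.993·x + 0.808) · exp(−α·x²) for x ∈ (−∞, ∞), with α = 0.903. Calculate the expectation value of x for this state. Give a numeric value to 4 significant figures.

⟨x⟩ = ∫ x·|Ψ|² dx / ∫|Ψ|² dx (integrals over the domain).
Expand each integrand as polynomial × e^(−2αx²) and use ∫x^(2j)·e^(−2αx²) dx = (2j−1)!!/(4α)^j · √(π/(2α)), odd powers → 0; here √(π/(2α)) = 1.3189.
State is unnormalized: ∫|Ψ|² dx = 1.2211, and ∫Ψ*·x·Ψ dx = 0.58595, so ⟨x⟩ = 0.58595 / 1.2211.
⟨x⟩ = 0.47984.

0.4798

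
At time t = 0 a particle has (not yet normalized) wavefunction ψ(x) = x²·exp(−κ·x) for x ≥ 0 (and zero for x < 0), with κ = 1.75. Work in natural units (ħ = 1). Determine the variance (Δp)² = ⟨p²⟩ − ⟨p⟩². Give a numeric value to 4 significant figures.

Compute ⟨p⟩ and ⟨p²⟩ separately; (Δp)² = ⟨p²⟩ − ⟨p⟩².
Differentiate x²·exp(−κ·x) with the product rule; every integrand then reduces to terms xʲ·e^(−2κx) on [0, ∞), with ∫₀^∞ xʲ·e^(−2κx) dx = j!/(2κ)^(j+1).
Normalization: ∫|ψ|² dx = 0.045695.
⟨p⟩ = 0.0000 and ⟨p²⟩ = 1.0208.
(Δp)² = 1.0208 − (0.0000)² = 1.0208.

1.021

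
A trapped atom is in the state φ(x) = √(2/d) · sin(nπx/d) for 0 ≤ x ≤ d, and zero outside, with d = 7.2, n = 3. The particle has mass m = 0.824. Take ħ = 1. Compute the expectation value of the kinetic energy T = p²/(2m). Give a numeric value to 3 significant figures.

1.04

T = −(ħ²/2m) d²/dx², so ⟨T⟩ = −(ħ²/2m) ∫ φ*·φ'' dx; with m = 0.824.
d/dx sin(nπx/d) = (nπ/d)·cos(nπx/d) and d²/dx² sin(nπx/d) = −(nπ/d)²·sin(nπx/d); on 0 ≤ x ≤ d, ∫sin²(nπx/d) dx = d/2 and ∫sin(nπx/d)·cos(nπx/d) dx = 0.
⟨T⟩ = 1.0397.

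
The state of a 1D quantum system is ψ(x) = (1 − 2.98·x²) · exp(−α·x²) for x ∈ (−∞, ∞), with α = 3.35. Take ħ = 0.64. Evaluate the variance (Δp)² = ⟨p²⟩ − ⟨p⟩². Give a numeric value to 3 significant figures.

3.49

Compute ⟨p⟩ and ⟨p²⟩ separately; (Δp)² = ⟨p²⟩ − ⟨p⟩².
Expand each integrand as polynomial × e^(−2αx²) and use ∫x^(2j)·e^(−2αx²) dx = (2j−1)!!/(4α)^j · √(π/(2α)), odd powers → 0; here √(π/(2α)) = 0.68476. Differentiate with the product rule, d/dx e^(−αx²) = −2αx·e^(−αx²).
Normalization: ∫|ψ|² dx = 0.48179.
⟨p⟩ = 0.0000 and ⟨p²⟩ = 3.4928.
(Δp)² = 3.4928 − (0.0000)² = 3.4928.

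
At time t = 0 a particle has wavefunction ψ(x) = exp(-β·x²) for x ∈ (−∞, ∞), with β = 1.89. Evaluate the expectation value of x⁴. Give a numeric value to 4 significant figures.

0.05249

⟨x⁴⟩ = ∫ x⁴·|ψ|² dx / ∫|ψ|² dx (integrals over the domain).
Gaussian moments: ∫x^(2j)·e^(−2βx²) dx = (2j−1)!!/(4β)^j · √(π/(2β)), odd powers integrate to 0; here √(π/(2β)) = 0.91165.
State is unnormalized: ∫|ψ|² dx = 0.91165, and ∫ψ*·x⁴·ψ dx = 0.047853, so ⟨x⁴⟩ = 0.047853 / 0.91165.
⟨x⁴⟩ = 0.052490.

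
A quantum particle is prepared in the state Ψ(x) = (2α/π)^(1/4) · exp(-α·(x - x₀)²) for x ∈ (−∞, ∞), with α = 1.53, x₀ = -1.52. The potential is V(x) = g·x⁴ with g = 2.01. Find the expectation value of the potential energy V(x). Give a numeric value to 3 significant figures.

⟨V⟩ = ∫ V(x)·|Ψ|² dx.
Gaussian moments (u = x − x₀): ∫u^(2j)·e^(−2αu²) du = (2j−1)!!/(4α)^j · √(π/(2α)), odd powers integrate to 0; here √(π/(2α)) = 1.0132.
⟨V⟩ = 15.443.

15.4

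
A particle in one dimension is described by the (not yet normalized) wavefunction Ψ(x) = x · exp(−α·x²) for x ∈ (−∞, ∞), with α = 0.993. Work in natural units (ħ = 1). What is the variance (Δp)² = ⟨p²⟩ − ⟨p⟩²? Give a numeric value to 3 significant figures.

Compute ⟨p⟩ and ⟨p²⟩ separately; (Δp)² = ⟨p²⟩ − ⟨p⟩².
Expand each integrand as polynomial × e^(−2αx²) and use ∫x^(2j)·e^(−2αx²) dx = (2j−1)!!/(4α)^j · √(π/(2α)), odd powers → 0; here √(π/(2α)) = 1.2577. Differentiate with the product rule, d/dx e^(−αx²) = −2αx·e^(−αx²).
Normalization: ∫|Ψ|² dx = 0.31665.
⟨p⟩ = 0.0000 and ⟨p²⟩ = 2.9790.
(Δp)² = 2.9790 − (0.0000)² = 2.9790.

2.98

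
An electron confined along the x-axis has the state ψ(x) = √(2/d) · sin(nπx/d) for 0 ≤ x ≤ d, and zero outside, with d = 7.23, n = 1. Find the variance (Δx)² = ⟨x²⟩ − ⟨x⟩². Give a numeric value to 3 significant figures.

Compute ⟨x⟩ and ⟨x²⟩ separately, then (Δx)² = ⟨x²⟩ − ⟨x⟩².
With sin²θ = (1 − cos2θ)/2 on 0 ≤ x ≤ d: ∫sin²(nπx/d) dx = d/2, ∫x·sin²(nπx/d) dx = d²/4, ∫x²·sin²(nπx/d) dx = d³·(1/6 − 1/(4n²π²)); higher powers xᵏ the same way, integrating xᵏ·cos(2nπx/d) by parts.
⟨x⟩ = 3.6150 and ⟨x²⟩ = 14.776.
(Δx)² = 14.776 − (3.6150)² = 1.7079.

1.71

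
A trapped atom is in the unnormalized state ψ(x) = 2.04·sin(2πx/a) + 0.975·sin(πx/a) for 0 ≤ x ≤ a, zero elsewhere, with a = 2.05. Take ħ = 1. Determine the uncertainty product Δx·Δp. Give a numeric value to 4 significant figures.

1.222

Δx = √(⟨x²⟩−⟨x⟩²), Δp = √(⟨p²⟩−⟨p⟩²).
On 0 ≤ x ≤ a (j ≠ l): ∫sin²(jπx/a) dx = a/2, ∫sin(jπx/a)·sin(lπx/a) dx = 0; diagonal moments ∫x·sin²(jπx/a) dx = a²/4, ∫x²·sin²(jπx/a) dx = a³·(1/6 − 1/(4j²π²)); cross terms ∫x·sin(jπx/a)·sin(lπx/a) dx = 0 for j + l even and −4jla²/(π²(j² − l²)²) for j + l odd, ∫x²·sin(jπx/a)·sin(lπx/a) dx = (−1)^(j+l)·4jla³/(π²(j² − l²)²); higher powers the same way via product-to-sum and parts. d²/dx² sin(jπx/a) = −(jπ/a)²·sin(jπx/a); on 0 ≤ x ≤ a, ∫sin²(jπx/a) dx = a/2 and ∫sin(jπx/a)·sin(lπx/a) dx = 0 for j ≠ l, so only diagonal terms survive in ∫|ψ|² and ∫ψ·ψ″; ∫ψ·ψ′ dx = [ψ²/2] between the walls = 0.
Normalization: ∫|ψ|² dx = 5.2400.
⟨x⟩ = 0.73767, ⟨x²⟩ = 0.72888 ⇒ Δx = 0.42980.
⟨p⟩ = 0.0000, ⟨p²⟩ = 8.0839 ⇒ Δp = 2.8432.
Δx·Δp = 1.2220.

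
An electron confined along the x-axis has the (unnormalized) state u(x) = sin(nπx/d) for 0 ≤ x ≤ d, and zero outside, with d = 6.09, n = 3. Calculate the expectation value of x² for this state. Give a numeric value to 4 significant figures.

12.15

⟨x²⟩ = ∫ x²·|u|² dx / ∫|u|² dx (integrals over the domain).
With sin²θ = (1 − cos2θ)/2 on 0 ≤ x ≤ d: ∫sin²(nπx/d) dx = d/2, ∫x·sin²(nπx/d) dx = d²/4, ∫x²·sin²(nπx/d) dx = d³·(1/6 − 1/(4n²π²)); higher powers xᵏ the same way, integrating xᵏ·cos(2nπx/d) by parts.
State is unnormalized: ∫|u|² dx = 3.0450, and ∫u*·x²·u dx = 37.009, so ⟨x²⟩ = 37.009 / 3.0450.
⟨x²⟩ = 12.154.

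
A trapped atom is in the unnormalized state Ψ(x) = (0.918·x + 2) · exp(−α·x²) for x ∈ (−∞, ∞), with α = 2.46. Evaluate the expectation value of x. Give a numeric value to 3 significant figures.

⟨x⟩ = ∫ x·|Ψ|² dx / ∫|Ψ|² dx (integrals over the domain).
Expand each integrand as polynomial × e^(−2αx²) and use ∫x^(2j)·e^(−2αx²) dx = (2j−1)!!/(4α)^j · √(π/(2α)), odd powers → 0; here √(π/(2α)) = 0.79908.
State is unnormalized: ∫|Ψ|² dx = 3.2648, and ∫Ψ*·x·Ψ dx = 0.29819, so ⟨x⟩ = 0.29819 / 3.2648.
⟨x⟩ = 0.091337.

0.0913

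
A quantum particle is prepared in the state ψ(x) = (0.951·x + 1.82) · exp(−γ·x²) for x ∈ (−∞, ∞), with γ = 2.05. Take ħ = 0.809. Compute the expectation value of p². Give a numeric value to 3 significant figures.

p² ψ = −ħ² d²ψ/dx²; ⟨p²⟩ = −ħ² ∫ ψ*·ψ'' dx / ∫|ψ|² dx.
Expand each integrand as polynomial × e^(−2γx²) and use ∫x^(2j)·e^(−2γx²) dx = (2j−1)!!/(4γ)^j · √(π/(2γ)), odd powers → 0; here √(π/(2γ)) = 0.87535. Differentiate with the product rule, d/dx e^(−γx²) = −2γx·e^(−γx²).
State is unnormalized: ∫|ψ|² dx = 2.9961, and ∫ψ*·(−ħ² ψ'') dx = 4.2788, so ⟨p²⟩ = 4.2788 / 2.9961.
⟨p²⟩ = 1.4282.

1.43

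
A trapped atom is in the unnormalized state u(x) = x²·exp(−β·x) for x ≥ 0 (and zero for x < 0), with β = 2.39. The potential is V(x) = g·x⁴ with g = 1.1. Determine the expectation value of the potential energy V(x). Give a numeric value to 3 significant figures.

⟨V⟩ = ∫ V(x)·|u|² dx / ∫|u|² dx.
Every integrand reduces to terms xʲ·e^(−2βx) on [0, ∞); use ∫₀^∞ xʲ·e^(−2βx) dx = j!/(2β)^(j+1).
State is unnormalized: ∫|u|² dx = 0.0096177, and ∫u*·V(x)·u dx = 0.034046, so ⟨V⟩ = 0.034046 / 0.0096177.
⟨V⟩ = 3.5399.

3.54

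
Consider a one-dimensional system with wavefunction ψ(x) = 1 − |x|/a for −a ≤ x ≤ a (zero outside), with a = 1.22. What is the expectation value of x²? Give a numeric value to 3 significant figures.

⟨x²⟩ = ∫ x²·|ψ|² dx / ∫|ψ|² dx (integrals over the domain).
ψ is even, so ∫ over [−a, a] = 2∫₀ᵃ with ψ = 1 − x/a there: ∫₀ᵃ (1 − x/a)² dx = a/3, ∫₀ᵃ x²(1 − x/a)² dx = a³/30, ∫₀ᵃ x⁴(1 − x/a)² dx = a⁵/105.
State is unnormalized: ∫|ψ|² dx = 0.81333, and ∫ψ*·x²·ψ dx = 0.12106, so ⟨x²⟩ = 0.12106 / 0.81333.
⟨x²⟩ = 0.14884.

0.149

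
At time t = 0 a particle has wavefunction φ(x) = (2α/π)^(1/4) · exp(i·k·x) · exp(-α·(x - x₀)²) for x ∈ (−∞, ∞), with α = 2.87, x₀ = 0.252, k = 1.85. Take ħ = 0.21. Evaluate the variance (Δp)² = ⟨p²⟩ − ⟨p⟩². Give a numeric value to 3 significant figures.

0.127

Compute ⟨p⟩ and ⟨p²⟩ separately; (Δp)² = ⟨p²⟩ − ⟨p⟩².
Gaussian moments (u = x − x₀): ∫u^(2j)·e^(−2αu²) du = (2j−1)!!/(4α)^j · √(π/(2α)), odd powers integrate to 0; here √(π/(2α)) = 0.73981. Derivatives: φ′ = (ik − 2αu)·φ, φ″ = ((ik − 2αu)² − 2α)·φ; the odd-in-u pieces drop out.
⟨p⟩ = 0.38850 and ⟨p²⟩ = 0.27750.
(Δp)² = 0.27750 − (0.38850)² = 0.12657.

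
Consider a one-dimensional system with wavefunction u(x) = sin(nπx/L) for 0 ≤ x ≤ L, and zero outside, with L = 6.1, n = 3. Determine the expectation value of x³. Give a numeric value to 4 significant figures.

54.83

⟨x³⟩ = ∫ x³·|u|² dx / ∫|u|² dx (integrals over the domain).
With sin²θ = (1 − cos2θ)/2 on 0 ≤ x ≤ L: ∫sin²(nπx/L) dx = L/2, ∫x·sin²(nπx/L) dx = L²/4, ∫x²·sin²(nπx/L) dx = L³·(1/6 − 1/(4n²π²)); higher powers xᵏ the same way, integrating xᵏ·cos(2nπx/L) by parts.
State is unnormalized: ∫|u|² dx = 3.0500, and ∫u*·x³·u dx = 167.23, so ⟨x³⟩ = 167.23 / 3.0500.
⟨x³⟩ = 54.829.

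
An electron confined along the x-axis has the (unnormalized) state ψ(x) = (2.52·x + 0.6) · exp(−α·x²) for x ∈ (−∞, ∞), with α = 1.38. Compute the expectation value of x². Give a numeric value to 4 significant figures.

0.4571

⟨x²⟩ = ∫ x²·|ψ|² dx / ∫|ψ|² dx (integrals over the domain).
Expand each integrand as polynomial × e^(−2αx²) and use ∫x^(2j)·e^(−2αx²) dx = (2j−1)!!/(4α)^j · √(π/(2α)), odd powers → 0; here √(π/(2α)) = 1.0669.
State is unnormalized: ∫|ψ|² dx = 1.6115, and ∫ψ*·x²·ψ dx = 0.73664, so ⟨x²⟩ = 0.73664 / 1.6115.
⟨x²⟩ = 0.45712.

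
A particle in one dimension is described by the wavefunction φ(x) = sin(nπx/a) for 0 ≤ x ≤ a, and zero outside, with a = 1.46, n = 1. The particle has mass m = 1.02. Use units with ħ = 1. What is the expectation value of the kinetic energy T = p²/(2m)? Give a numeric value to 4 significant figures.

2.270

T = −(ħ²/2m) d²/dx², so ⟨T⟩ = −(ħ²/2m) ∫ φ*·φ'' dx / ∫|φ|² dx; with m = 1.02.
d/dx sin(nπx/a) = (nπ/a)·cos(nπx/a) and d²/dx² sin(nπx/a) = −(nπ/a)²·sin(nπx/a); on 0 ≤ x ≤ a, ∫sin²(nπx/a) dx = a/2 and ∫sin(nπx/a)·cos(nπx/a) dx = 0.
State is unnormalized: ∫|φ|² dx = 0.73000, and ∫φ*·(−ħ²/2m · φ'') dx = 1.6569, so ⟨T⟩ = 1.6569 / 0.73000.
⟨T⟩ = 2.2697.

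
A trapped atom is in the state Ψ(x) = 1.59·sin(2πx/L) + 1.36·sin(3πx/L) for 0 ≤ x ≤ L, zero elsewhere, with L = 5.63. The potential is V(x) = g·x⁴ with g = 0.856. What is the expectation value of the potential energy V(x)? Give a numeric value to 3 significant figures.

34.3

⟨V⟩ = ∫ V(x)·|Ψ|² dx / ∫|Ψ|² dx.
On 0 ≤ x ≤ L (j ≠ l): ∫sin²(jπx/L) dx = L/2, ∫sin(jπx/L)·sin(lπx/L) dx = 0; diagonal moments ∫x·sin²(jπx/L) dx = L²/4, ∫x²·sin²(jπx/L) dx = L³·(1/6 − 1/(4j²π²)); cross terms ∫x·sin(jπx/L)·sin(lπx/L) dx = 0 for j + l even and −4jlL²/(π²(j² − l²)²) for j + l odd, ∫x²·sin(jπx/L)·sin(lπx/L) dx = (−1)^(j+l)·4jlL³/(π²(j² − l²)²); higher powers the same way via product-to-sum and parts.
State is unnormalized: ∫|Ψ|² dx = 12.323, and ∫Ψ*·V(x)·Ψ dx = 422.83, so ⟨V⟩ = 422.83 / 12.323.
⟨V⟩ = 34.312.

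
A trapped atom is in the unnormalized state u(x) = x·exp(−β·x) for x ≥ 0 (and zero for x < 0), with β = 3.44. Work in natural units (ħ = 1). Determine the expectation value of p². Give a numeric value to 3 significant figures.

p² u = −ħ² d²u/dx²; ⟨p²⟩ = −ħ² ∫ u*·u'' dx / ∫|u|² dx.
Differentiate x·exp(−β·x) with the product rule; every integrand then reduces to terms xʲ·e^(−2βx) on [0, ∞), with ∫₀^∞ xʲ·e^(−2βx) dx = j!/(2β)^(j+1).
State is unnormalized: ∫|u|² dx = 0.0061414, and ∫u*·(−ħ² u'') dx = 0.072674, so ⟨p²⟩ = 0.072674 / 0.0061414.
⟨p²⟩ = 11.834.

11.8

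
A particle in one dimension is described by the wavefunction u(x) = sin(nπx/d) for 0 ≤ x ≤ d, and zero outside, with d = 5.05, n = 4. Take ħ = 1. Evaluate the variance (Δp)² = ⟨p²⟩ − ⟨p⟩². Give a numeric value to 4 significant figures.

6.192

Compute ⟨p⟩ and ⟨p²⟩ separately; (Δp)² = ⟨p²⟩ − ⟨p⟩².
d/dx sin(nπx/d) = (nπ/d)·cos(nπx/d) and d²/dx² sin(nπx/d) = −(nπ/d)²·sin(nπx/d); on 0 ≤ x ≤ d, ∫sin²(nπx/d) dx = d/2 and ∫sin(nπx/d)·cos(nπx/d) dx = 0.
Normalization: ∫|u|² dx = 2.5250.
⟨p⟩ = 0.0000 and ⟨p²⟩ = 6.1921.
(Δp)² = 6.1921 − (0.0000)² = 6.1921.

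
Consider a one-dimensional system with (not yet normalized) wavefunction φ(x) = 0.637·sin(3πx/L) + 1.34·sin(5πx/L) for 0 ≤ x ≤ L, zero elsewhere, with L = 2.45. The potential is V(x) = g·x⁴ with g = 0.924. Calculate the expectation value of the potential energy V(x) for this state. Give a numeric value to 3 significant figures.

⟨V⟩ = ∫ V(x)·|φ|² dx / ∫|φ|² dx.
On 0 ≤ x ≤ L (j ≠ l): ∫sin²(jπx/L) dx = L/2, ∫sin(jπx/L)·sin(lπx/L) dx = 0; diagonal moments ∫x·sin²(jπx/L) dx = L²/4, ∫x²·sin²(jπx/L) dx = L³·(1/6 − 1/(4j²π²)); cross terms ∫x·sin(jπx/L)·sin(lπx/L) dx = 0 for j + l even and −4jlL²/(π²(j² − l²)²) for j + l odd, ∫x²·sin(jπx/L)·sin(lπx/L) dx = (−1)^(j+l)·4jlL³/(π²(j² − l²)²); higher powers the same way via product-to-sum and parts.
State is unnormalized: ∫|φ|² dx = 2.6967, and ∫φ*·V(x)·φ dx = 23.023, so ⟨V⟩ = 23.023 / 2.6967.
⟨V⟩ = 8.5374.

8.54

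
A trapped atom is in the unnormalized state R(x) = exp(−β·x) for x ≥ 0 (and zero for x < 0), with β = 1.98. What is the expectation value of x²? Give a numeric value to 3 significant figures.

⟨x²⟩ = ∫ x²·|R|² dx / ∫|R|² dx (integrals over the domain).
Every integrand reduces to terms xʲ·e^(−2βx) on [0, ∞); use ∫₀^∞ xʲ·e^(−2βx) dx = j!/(2β)^(j+1).
State is unnormalized: ∫|R|² dx = 0.25253, and ∫R*·x²·R dx = 0.032207, so ⟨x²⟩ = 0.032207 / 0.25253.
⟨x²⟩ = 0.12754.

0.128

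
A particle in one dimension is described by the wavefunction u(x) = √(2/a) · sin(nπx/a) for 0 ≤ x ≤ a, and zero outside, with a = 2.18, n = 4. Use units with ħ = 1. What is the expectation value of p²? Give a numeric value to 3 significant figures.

p² u = −ħ² d²u/dx²; ⟨p²⟩ = −ħ² ∫ u*·u'' dx.
d/dx sin(nπx/a) = (nπ/a)·cos(nπx/a) and d²/dx² sin(nπx/a) = −(nπ/a)²·sin(nπx/a); on 0 ≤ x ≤ a, ∫sin²(nπx/a) dx = a/2 and ∫sin(nπx/a)·cos(nπx/a) dx = 0.
⟨p²⟩ = 33.228.

33.2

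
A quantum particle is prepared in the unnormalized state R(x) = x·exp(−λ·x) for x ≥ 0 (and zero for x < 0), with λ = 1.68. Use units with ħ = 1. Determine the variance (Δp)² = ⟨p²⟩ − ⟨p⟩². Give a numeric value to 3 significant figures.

2.82

Compute ⟨p⟩ and ⟨p²⟩ separately; (Δp)² = ⟨p²⟩ − ⟨p⟩².
Differentiate x·exp(−λ·x) with the product rule; every integrand then reduces to terms xʲ·e^(−2λx) on [0, ∞), with ∫₀^∞ xʲ·e^(−2λx) dx = j!/(2λ)^(j+1).
Normalization: ∫|R|² dx = 0.052724.
⟨p⟩ = 0.0000 and ⟨p²⟩ = 2.8224.
(Δp)² = 2.8224 − (0.0000)² = 2.8224.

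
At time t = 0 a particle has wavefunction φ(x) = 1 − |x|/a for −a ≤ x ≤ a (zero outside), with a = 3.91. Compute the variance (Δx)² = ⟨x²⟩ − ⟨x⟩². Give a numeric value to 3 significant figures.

1.53

Compute ⟨x⟩ and ⟨x²⟩ separately, then (Δx)² = ⟨x²⟩ − ⟨x⟩².
φ is even, so ∫ over [−a, a] = 2∫₀ᵃ with φ = 1 − x/a there: ∫₀ᵃ (1 − x/a)² dx = a/3, ∫₀ᵃ x²(1 − x/a)² dx = a³/30, ∫₀ᵃ x⁴(1 − x/a)² dx = a⁵/105.
Normalization: ∫|φ|² dx = 2.6067.
⟨x⟩ = 0.0000 and ⟨x²⟩ = 1.5288.
(Δx)² = 1.5288 − (0.0000)² = 1.5288.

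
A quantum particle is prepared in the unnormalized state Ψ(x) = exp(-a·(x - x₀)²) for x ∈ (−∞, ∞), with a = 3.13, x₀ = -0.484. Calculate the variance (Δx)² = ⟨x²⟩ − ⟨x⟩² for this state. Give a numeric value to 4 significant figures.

0.07987

Compute ⟨x⟩ and ⟨x²⟩ separately, then (Δx)² = ⟨x²⟩ − ⟨x⟩².
Gaussian moments (u = x − x₀): ∫u^(2j)·e^(−2au²) du = (2j−1)!!/(4a)^j · √(π/(2a)), odd powers integrate to 0; here √(π/(2a)) = 0.70842.
Normalization: ∫|Ψ|² dx = 0.70842.
⟨x⟩ = -0.48400 and ⟨x²⟩ = 0.31413.
(Δx)² = 0.31413 − (-0.48400)² = 0.079872.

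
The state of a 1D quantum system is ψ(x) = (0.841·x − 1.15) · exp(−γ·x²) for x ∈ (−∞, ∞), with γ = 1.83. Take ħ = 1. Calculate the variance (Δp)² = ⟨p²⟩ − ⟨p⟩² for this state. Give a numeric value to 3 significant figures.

2.08

Compute ⟨p⟩ and ⟨p²⟩ separately; (Δp)² = ⟨p²⟩ − ⟨p⟩².
Expand each integrand as polynomial × e^(−2γx²) and use ∫x^(2j)·e^(−2γx²) dx = (2j−1)!!/(4γ)^j · √(π/(2γ)), odd powers → 0; here √(π/(2γ)) = 0.92648. Differentiate with the product rule, d/dx e^(−γx²) = −2γx·e^(−γx²).
Normalization: ∫|ψ|² dx = 1.3148.
⟨p⟩ = 0.0000 and ⟨p²⟩ = 2.0792.
(Δp)² = 2.0792 − (0.0000)² = 2.0792.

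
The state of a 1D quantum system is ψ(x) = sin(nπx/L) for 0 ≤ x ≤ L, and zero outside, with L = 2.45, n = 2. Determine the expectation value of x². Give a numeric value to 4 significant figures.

1.925

⟨x²⟩ = ∫ x²·|ψ|² dx / ∫|ψ|² dx (integrals over the domain).
With sin²θ = (1 − cos2θ)/2 on 0 ≤ x ≤ L: ∫sin²(nπx/L) dx = L/2, ∫x·sin²(nπx/L) dx = L²/4, ∫x²·sin²(nπx/L) dx = L³·(1/6 − 1/(4n²π²)); higher powers xᵏ the same way, integrating xᵏ·cos(2nπx/L) by parts.
State is unnormalized: ∫|ψ|² dx = 1.2250, and ∫ψ*·x²·ψ dx = 2.3579, so ⟨x²⟩ = 2.3579 / 1.2250.
⟨x²⟩ = 1.9248.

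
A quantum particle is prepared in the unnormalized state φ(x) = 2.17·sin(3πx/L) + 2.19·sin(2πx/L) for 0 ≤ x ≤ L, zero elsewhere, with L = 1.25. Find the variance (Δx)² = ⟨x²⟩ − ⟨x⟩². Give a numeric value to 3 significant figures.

Compute ⟨x⟩ and ⟨x²⟩ separately, then (Δx)² = ⟨x²⟩ − ⟨x⟩².
On 0 ≤ x ≤ L (j ≠ l): ∫sin²(jπx/L) dx = L/2, ∫sin(jπx/L)·sin(lπx/L) dx = 0; diagonal moments ∫x·sin²(jπx/L) dx = L²/4, ∫x²·sin²(jπx/L) dx = L³·(1/6 − 1/(4j²π²)); cross terms ∫x·sin(jπx/L)·sin(lπx/L) dx = 0 for j + l even and −4jlL²/(π²(j² − l²)²) for j + l odd, ∫x²·sin(jπx/L)·sin(lπx/L) dx = (−1)^(j+l)·4jlL³/(π²(j² − l²)²); higher powers the same way via product-to-sum and parts.
Normalization: ∫|φ|² dx = 5.9406.
⟨x⟩ = 0.38184 and ⟨x²⟩ = 0.20254.
(Δx)² = 0.20254 − (0.38184)² = 0.056739.

0.0567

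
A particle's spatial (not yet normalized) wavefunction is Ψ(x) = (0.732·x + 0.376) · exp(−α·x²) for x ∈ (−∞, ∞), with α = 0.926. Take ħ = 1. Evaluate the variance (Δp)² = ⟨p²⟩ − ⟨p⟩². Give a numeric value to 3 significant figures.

1.86

Compute ⟨p⟩ and ⟨p²⟩ separately; (Δp)² = ⟨p²⟩ − ⟨p⟩².
Expand each integrand as polynomial × e^(−2αx²) and use ∫x^(2j)·e^(−2αx²) dx = (2j−1)!!/(4α)^j · √(π/(2α)), odd powers → 0; here √(π/(2α)) = 1.3024. Differentiate with the product rule, d/dx e^(−αx²) = −2αx·e^(−αx²).
Normalization: ∫|Ψ|² dx = 0.37254.
⟨p⟩ = 0.0000 and ⟨p²⟩ = 1.8626.
(Δp)² = 1.8626 − (0.0000)² = 1.8626.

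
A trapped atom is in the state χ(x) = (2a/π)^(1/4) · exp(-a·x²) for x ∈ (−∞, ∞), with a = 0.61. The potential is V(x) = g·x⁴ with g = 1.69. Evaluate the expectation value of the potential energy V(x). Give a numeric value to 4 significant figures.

0.8516

⟨V⟩ = ∫ V(x)·|χ|² dx.
Gaussian moments: ∫x^(2j)·e^(−2ax²) dx = (2j−1)!!/(4a)^j · √(π/(2a)), odd powers integrate to 0; here √(π/(2a)) = 1.6047.
⟨V⟩ = 0.85159.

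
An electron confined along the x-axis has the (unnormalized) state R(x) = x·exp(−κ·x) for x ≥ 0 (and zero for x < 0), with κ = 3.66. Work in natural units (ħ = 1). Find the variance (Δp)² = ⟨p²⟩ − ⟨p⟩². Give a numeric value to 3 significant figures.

Compute ⟨p⟩ and ⟨p²⟩ separately; (Δp)² = ⟨p²⟩ − ⟨p⟩².
Differentiate x·exp(−κ·x) with the product rule; every integrand then reduces to terms xʲ·e^(−2κx) on [0, ∞), with ∫₀^∞ xʲ·e^(−2κx) dx = j!/(2κ)^(j+1).
Normalization: ∫|R|² dx = 0.0050991.
⟨p⟩ = 0.0000 and ⟨p²⟩ = 13.396.
(Δp)² = 13.396 − (0.0000)² = 13.396.

13.4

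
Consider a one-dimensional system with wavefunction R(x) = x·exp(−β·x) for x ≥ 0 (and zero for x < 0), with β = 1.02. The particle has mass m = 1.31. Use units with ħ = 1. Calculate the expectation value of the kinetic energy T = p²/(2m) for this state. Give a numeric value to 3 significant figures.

T = −(ħ²/2m) d²/dx², so ⟨T⟩ = −(ħ²/2m) ∫ R*·R'' dx / ∫|R|² dx; with m = 1.31.
Differentiate x·exp(−β·x) with the product rule; every integrand then reduces to terms xʲ·e^(−2βx) on [0, ∞), with ∫₀^∞ xʲ·e^(−2βx) dx = j!/(2β)^(j+1).
State is unnormalized: ∫|R|² dx = 0.23558, and ∫R*·(−ħ²/2m · R'') dx = 0.093549, so ⟨T⟩ = 0.093549 / 0.23558.
⟨T⟩ = 0.39710.

0.397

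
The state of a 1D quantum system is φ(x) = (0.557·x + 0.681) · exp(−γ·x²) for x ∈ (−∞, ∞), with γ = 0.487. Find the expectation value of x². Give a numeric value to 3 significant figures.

0.776

⟨x²⟩ = ∫ x²·|φ|² dx / ∫|φ|² dx (integrals over the domain).
Expand each integrand as polynomial × e^(−2γx²) and use ∫x^(2j)·e^(−2γx²) dx = (2j−1)!!/(4γ)^j · √(π/(2γ)), odd powers → 0; here √(π/(2γ)) = 1.7960.
State is unnormalized: ∫|φ|² dx = 1.1189, and ∫φ*·x²·φ dx = 0.86807, so ⟨x²⟩ = 0.86807 / 1.1189.
⟨x²⟩ = 0.77580.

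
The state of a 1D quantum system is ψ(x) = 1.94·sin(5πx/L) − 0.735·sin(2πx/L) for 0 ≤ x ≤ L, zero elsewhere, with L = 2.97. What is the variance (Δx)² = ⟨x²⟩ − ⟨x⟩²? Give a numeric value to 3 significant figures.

Compute ⟨x⟩ and ⟨x²⟩ separately, then (Δx)² = ⟨x²⟩ − ⟨x⟩².
On 0 ≤ x ≤ L (j ≠ l): ∫sin²(jπx/L) dx = L/2, ∫sin(jπx/L)·sin(lπx/L) dx = 0; diagonal moments ∫x·sin²(jπx/L) dx = L²/4, ∫x²·sin²(jπx/L) dx = L³·(1/6 − 1/(4j²π²)); cross terms ∫x·sin(jπx/L)·sin(lπx/L) dx = 0 for j + l even and −4jlL²/(π²(j² − l²)²) for j + l odd, ∫x²·sin(jπx/L)·sin(lπx/L) dx = (−1)^(j+l)·4jlL³/(π²(j² − l²)²); higher powers the same way via product-to-sum and parts.
Normalization: ∫|ψ|² dx = 6.3912.
⟨x⟩ = 1.5212 and ⟨x²⟩ = 3.0181.
(Δx)² = 3.0181 − (1.5212)² = 0.70411.

0.704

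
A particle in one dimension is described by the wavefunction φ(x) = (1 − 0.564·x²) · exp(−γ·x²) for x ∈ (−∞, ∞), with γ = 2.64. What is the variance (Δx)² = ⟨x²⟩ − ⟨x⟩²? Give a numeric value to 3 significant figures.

0.0759

Compute ⟨x⟩ and ⟨x²⟩ separately, then (Δx)² = ⟨x²⟩ − ⟨x⟩².
Expand each integrand as polynomial × e^(−2γx²) and use ∫x^(2j)·e^(−2γx²) dx = (2j−1)!!/(4γ)^j · √(π/(2γ)), odd powers → 0; here √(π/(2γ)) = 0.77136.
Normalization: ∫|φ|² dx = 0.69557.
⟨x⟩ = 0.0000 and ⟨x²⟩ = 0.075856.
(Δx)² = 0.075856 − (0.0000)² = 0.075856.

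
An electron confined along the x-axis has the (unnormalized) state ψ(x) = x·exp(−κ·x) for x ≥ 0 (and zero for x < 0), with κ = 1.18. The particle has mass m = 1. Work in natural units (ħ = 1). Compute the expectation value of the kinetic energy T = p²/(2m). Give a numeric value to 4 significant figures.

T = −(ħ²/2m) d²/dx², so ⟨T⟩ = −(ħ²/2m) ∫ ψ*·ψ'' dx / ∫|ψ|² dx; with m = 1.
Differentiate x·exp(−κ·x) with the product rule; every integrand then reduces to terms xʲ·e^(−2κx) on [0, ∞), with ∫₀^∞ xʲ·e^(−2κx) dx = j!/(2κ)^(j+1).
State is unnormalized: ∫|ψ|² dx = 0.15216, and ∫ψ*·(−ħ²/2m · ψ'') dx = 0.10593, so ⟨T⟩ = 0.10593 / 0.15216.
⟨T⟩ = 0.69620.

0.6962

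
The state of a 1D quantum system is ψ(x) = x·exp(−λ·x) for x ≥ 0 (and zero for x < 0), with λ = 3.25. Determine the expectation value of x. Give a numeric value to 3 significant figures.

⟨x⟩ = ∫ x·|ψ|² dx / ∫|ψ|² dx (integrals over the domain).
Every integrand reduces to terms xʲ·e^(−2λx) on [0, ∞); use ∫₀^∞ xʲ·e^(−2λx) dx = j!/(2λ)^(j+1).
State is unnormalized: ∫|ψ|² dx = 0.0072827, and ∫ψ*·x·ψ dx = 0.0033612, so ⟨x⟩ = 0.0033612 / 0.0072827.
⟨x⟩ = 0.46154.

0.462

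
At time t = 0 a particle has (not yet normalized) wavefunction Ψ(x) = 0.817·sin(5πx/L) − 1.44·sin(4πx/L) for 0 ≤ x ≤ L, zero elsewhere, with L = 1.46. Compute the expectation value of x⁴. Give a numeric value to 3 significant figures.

1.48

⟨x⁴⟩ = ∫ x⁴·|Ψ|² dx / ∫|Ψ|² dx (integrals over the domain).
On 0 ≤ x ≤ L (j ≠ l): ∫sin²(jπx/L) dx = L/2, ∫sin(jπx/L)·sin(lπx/L) dx = 0; diagonal moments ∫x·sin²(jπx/L) dx = L²/4, ∫x²·sin²(jπx/L) dx = L³·(1/6 − 1/(4j²π²)); cross terms ∫x·sin(jπx/L)·sin(lπx/L) dx = 0 for j + l even and −4jlL²/(π²(j² − l²)²) for j + l odd, ∫x²·sin(jπx/L)·sin(lπx/L) dx = (−1)^(j+l)·4jlL³/(π²(j² − l²)²); higher powers the same way via product-to-sum and parts.
State is unnormalized: ∫|Ψ|² dx = 2.0010, and ∫Ψ*·x⁴·Ψ dx = 2.9677, so ⟨x⁴⟩ = 2.9677 / 2.0010.
⟨x⁴⟩ = 1.4831.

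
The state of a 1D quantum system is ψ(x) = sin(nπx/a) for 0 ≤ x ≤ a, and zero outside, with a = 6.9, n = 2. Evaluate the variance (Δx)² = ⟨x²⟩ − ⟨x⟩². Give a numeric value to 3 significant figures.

Compute ⟨x⟩ and ⟨x²⟩ separately, then (Δx)² = ⟨x²⟩ − ⟨x⟩².
With sin²θ = (1 − cos2θ)/2 on 0 ≤ x ≤ a: ∫sin²(nπx/a) dx = a/2, ∫x·sin²(nπx/a) dx = a²/4, ∫x²·sin²(nπx/a) dx = a³·(1/6 − 1/(4n²π²)); higher powers xᵏ the same way, integrating xᵏ·cos(2nπx/a) by parts.
Normalization: ∫|ψ|² dx = 3.4500.
⟨x⟩ = 3.4500 and ⟨x²⟩ = 15.267.
(Δx)² = 15.267 − (3.4500)² = 3.3645.

3.36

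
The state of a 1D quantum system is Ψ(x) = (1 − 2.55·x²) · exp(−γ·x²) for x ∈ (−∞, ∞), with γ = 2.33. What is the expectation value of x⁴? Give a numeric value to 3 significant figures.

⟨x⁴⟩ = ∫ x⁴·|Ψ|² dx / ∫|Ψ|² dx (integrals over the domain).
Expand each integrand as polynomial × e^(−2γx²) and use ∫x^(2j)·e^(−2γx²) dx = (2j−1)!!/(4γ)^j · √(π/(2γ)), odd powers → 0; here √(π/(2γ)) = 0.82107.
State is unnormalized: ∫|Ψ|² dx = 0.55617, and ∫Ψ*·x⁴·Ψ dx = 0.025069, so ⟨x⁴⟩ = 0.025069 / 0.55617.
⟨x⁴⟩ = 0.045075.

0.0451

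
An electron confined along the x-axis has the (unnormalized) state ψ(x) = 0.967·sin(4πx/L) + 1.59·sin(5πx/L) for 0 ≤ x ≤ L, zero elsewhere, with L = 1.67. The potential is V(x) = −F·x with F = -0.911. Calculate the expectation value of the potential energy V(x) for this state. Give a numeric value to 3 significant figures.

0.490

⟨V⟩ = ∫ V(x)·|ψ|² dx / ∫|ψ|² dx.
On 0 ≤ x ≤ L (j ≠ l): ∫sin²(jπx/L) dx = L/2, ∫sin(jπx/L)·sin(lπx/L) dx = 0; diagonal moments ∫x·sin²(jπx/L) dx = L²/4, ∫x²·sin²(jπx/L) dx = L³·(1/6 − 1/(4j²π²)); cross terms ∫x·sin(jπx/L)·sin(lπx/L) dx = 0 for j + l even and −4jlL²/(π²(j² − l²)²) for j + l odd, ∫x²·sin(jπx/L)·sin(lπx/L) dx = (−1)^(j+l)·4jlL³/(π²(j² − l²)²); higher powers the same way via product-to-sum and parts.
State is unnormalized: ∫|ψ|² dx = 2.8918, and ∫ψ*·V(x)·ψ dx = 1.4179, so ⟨V⟩ = 1.4179 / 2.8918.
⟨V⟩ = 0.49032.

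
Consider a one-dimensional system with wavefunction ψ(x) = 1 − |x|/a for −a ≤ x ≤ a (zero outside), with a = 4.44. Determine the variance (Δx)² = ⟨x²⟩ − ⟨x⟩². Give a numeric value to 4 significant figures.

1.971

Compute ⟨x⟩ and ⟨x²⟩ separately, then (Δx)² = ⟨x²⟩ − ⟨x⟩².
ψ is even, so ∫ over [−a, a] = 2∫₀ᵃ with ψ = 1 − x/a there: ∫₀ᵃ (1 − x/a)² dx = a/3, ∫₀ᵃ x²(1 − x/a)² dx = a³/30, ∫₀ᵃ x⁴(1 − x/a)² dx = a⁵/105.
Normalization: ∫|ψ|² dx = 2.9600.
⟨x⟩ = 0.0000 and ⟨x²⟩ = 1.9714.
(Δx)² = 1.9714 − (0.0000)² = 1.9714.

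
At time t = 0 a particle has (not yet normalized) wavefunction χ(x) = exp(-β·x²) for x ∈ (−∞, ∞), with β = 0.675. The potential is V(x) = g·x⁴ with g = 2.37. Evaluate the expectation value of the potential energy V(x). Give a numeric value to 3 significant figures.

0.975

⟨V⟩ = ∫ V(x)·|χ|² dx / ∫|χ|² dx.
Gaussian moments: ∫x^(2j)·e^(−2βx²) dx = (2j−1)!!/(4β)^j · √(π/(2β)), odd powers integrate to 0; here √(π/(2β)) = 1.5255.
State is unnormalized: ∫|χ|² dx = 1.5255, and ∫χ*·V(x)·χ dx = 1.4878, so ⟨V⟩ = 1.4878 / 1.5255.
⟨V⟩ = 0.97531.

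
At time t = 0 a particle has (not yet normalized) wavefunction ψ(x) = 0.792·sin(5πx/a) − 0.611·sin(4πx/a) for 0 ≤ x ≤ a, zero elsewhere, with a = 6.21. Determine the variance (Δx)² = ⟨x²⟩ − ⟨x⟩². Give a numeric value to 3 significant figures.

Compute ⟨x⟩ and ⟨x²⟩ separately, then (Δx)² = ⟨x²⟩ − ⟨x⟩².
On 0 ≤ x ≤ a (j ≠ l): ∫sin²(jπx/a) dx = a/2, ∫sin(jπx/a)·sin(lπx/a) dx = 0; diagonal moments ∫x·sin²(jπx/a) dx = a²/4, ∫x²·sin²(jπx/a) dx = a³·(1/6 − 1/(4j²π²)); cross terms ∫x·sin(jπx/a)·sin(lπx/a) dx = 0 for j + l even and −4jla²/(π²(j² − l²)²) for j + l odd, ∫x²·sin(jπx/a)·sin(lπx/a) dx = (−1)^(j+l)·4jla³/(π²(j² − l²)²); higher powers the same way via product-to-sum and parts.
Normalization: ∫|ψ|² dx = 3.1068.
⟨x⟩ = 4.3072 and ⟨x²⟩ = 20.226.
(Δx)² = 20.226 − (4.3072)² = 1.6739.

1.67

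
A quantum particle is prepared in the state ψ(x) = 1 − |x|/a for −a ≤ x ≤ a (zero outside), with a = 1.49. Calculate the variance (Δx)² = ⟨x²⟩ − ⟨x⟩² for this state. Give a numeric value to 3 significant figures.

Compute ⟨x⟩ and ⟨x²⟩ separately, then (Δx)² = ⟨x²⟩ − ⟨x⟩².
ψ is even, so ∫ over [−a, a] = 2∫₀ᵃ with ψ = 1 − x/a there: ∫₀ᵃ (1 − x/a)² dx = a/3, ∫₀ᵃ x²(1 − x/a)² dx = a³/30, ∫₀ᵃ x⁴(1 − x/a)² dx = a⁵/105.
Normalization: ∫|ψ|² dx = 0.99333.
⟨x⟩ = 0.0000 and ⟨x²⟩ = 0.22201.
(Δx)² = 0.22201 − (0.0000)² = 0.22201.

0.222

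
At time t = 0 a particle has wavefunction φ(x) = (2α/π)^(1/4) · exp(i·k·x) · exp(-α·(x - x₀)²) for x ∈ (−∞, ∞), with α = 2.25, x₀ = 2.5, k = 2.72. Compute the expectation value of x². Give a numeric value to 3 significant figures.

6.36

⟨x²⟩ = ∫ x²·|φ|² dx (integrals over the domain).
Gaussian moments (u = x − x₀): ∫u^(2j)·e^(−2αu²) du = (2j−1)!!/(4α)^j · √(π/(2α)), odd powers integrate to 0; here √(π/(2α)) = 0.83554.
⟨x²⟩ = 6.3611.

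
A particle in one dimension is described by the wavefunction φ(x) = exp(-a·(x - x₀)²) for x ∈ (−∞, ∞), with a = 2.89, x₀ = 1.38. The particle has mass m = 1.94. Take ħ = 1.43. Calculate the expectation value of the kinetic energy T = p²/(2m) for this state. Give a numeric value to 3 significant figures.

1.52

T = −(ħ²/2m) d²/dx², so ⟨T⟩ = −(ħ²/2m) ∫ φ*·φ'' dx / ∫|φ|² dx; with m = 1.94.
Gaussian moments (u = x − x₀): ∫u^(2j)·e^(−2au²) du = (2j−1)!!/(4a)^j · √(π/(2a)), odd powers integrate to 0; here √(π/(2a)) = 0.73724. Derivatives: d/dx e^(−au²) = −2au·e^(−au²), d²/dx² e^(−au²) = (4a²u² − 2a)·e^(−au²).
State is unnormalized: ∫|φ|² dx = 0.73724, and ∫φ*·(−ħ²/2m · φ'') dx = 1.1229, so ⟨T⟩ = 1.1229 / 0.73724.
⟨T⟩ = 1.5231.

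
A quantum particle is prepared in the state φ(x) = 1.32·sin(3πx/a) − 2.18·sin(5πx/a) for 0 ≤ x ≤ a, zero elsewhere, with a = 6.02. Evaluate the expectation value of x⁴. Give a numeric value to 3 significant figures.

162.

⟨x⁴⟩ = ∫ x⁴·|φ|² dx / ∫|φ|² dx (integrals over the domain).
On 0 ≤ x ≤ a (j ≠ l): ∫sin²(jπx/a) dx = a/2, ∫sin(jπx/a)·sin(lπx/a) dx = 0; diagonal moments ∫x·sin²(jπx/a) dx = a²/4, ∫x²·sin²(jπx/a) dx = a³·(1/6 − 1/(4j²π²)); cross terms ∫x·sin(jπx/a)·sin(lπx/a) dx = 0 for j + l even and −4jla²/(π²(j² − l²)²) for j + l odd, ∫x²·sin(jπx/a)·sin(lπx/a) dx = (−1)^(j+l)·4jla³/(π²(j² − l²)²); higher powers the same way via product-to-sum and parts.
State is unnormalized: ∫|φ|² dx = 19.549, and ∫φ*·x⁴·φ dx = 3171.0, so ⟨x⁴⟩ = 3171.0 / 19.549.
⟨x⁴⟩ = 162.21.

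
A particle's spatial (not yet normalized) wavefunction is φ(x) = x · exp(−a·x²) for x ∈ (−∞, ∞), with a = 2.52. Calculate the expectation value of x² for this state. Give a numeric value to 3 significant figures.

0.298

⟨x²⟩ = ∫ x²·|φ|² dx / ∫|φ|² dx (integrals over the domain).
Expand each integrand as polynomial × e^(−2ax²) and use ∫x^(2j)·e^(−2ax²) dx = (2j−1)!!/(4a)^j · √(π/(2a)), odd powers → 0; here √(π/(2a)) = 0.78951.
State is unnormalized: ∫|φ|² dx = 0.078325, and ∫φ*·x²·φ dx = 0.023311, so ⟨x²⟩ = 0.023311 / 0.078325.
⟨x²⟩ = 0.29762.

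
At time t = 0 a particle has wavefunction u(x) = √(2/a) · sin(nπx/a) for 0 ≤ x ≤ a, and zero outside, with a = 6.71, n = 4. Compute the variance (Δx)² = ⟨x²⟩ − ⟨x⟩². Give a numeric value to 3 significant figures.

3.61

Compute ⟨x⟩ and ⟨x²⟩ separately, then (Δx)² = ⟨x²⟩ − ⟨x⟩².
With sin²θ = (1 − cos2θ)/2 on 0 ≤ x ≤ a: ∫sin²(nπx/a) dx = a/2, ∫x·sin²(nπx/a) dx = a²/4, ∫x²·sin²(nπx/a) dx = a³·(1/6 − 1/(4n²π²)); higher powers xᵏ the same way, integrating xᵏ·cos(2nπx/a) by parts.
⟨x⟩ = 3.3550 and ⟨x²⟩ = 14.865.
(Δx)² = 14.865 − (3.3550)² = 3.6094.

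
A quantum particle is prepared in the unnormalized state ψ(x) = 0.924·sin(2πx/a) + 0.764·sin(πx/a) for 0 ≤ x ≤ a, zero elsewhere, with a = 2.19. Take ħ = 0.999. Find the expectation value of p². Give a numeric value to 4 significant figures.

p² ψ = −ħ² d²ψ/dx²; ⟨p²⟩ = −ħ² ∫ ψ*·ψ'' dx / ∫|ψ|² dx.
d²/dx² sin(jπx/a) = −(jπ/a)²·sin(jπx/a); on 0 ≤ x ≤ a, ∫sin²(jπx/a) dx = a/2 and ∫sin(jπx/a)·sin(lπx/a) dx = 0 for j ≠ l, so only diagonal terms survive in ∫|ψ|² and ∫ψ·ψ″; ∫ψ·ψ′ dx = [ψ²/2] between the walls = 0.
State is unnormalized: ∫|ψ|² dx = 1.5740, and ∫ψ*·(−ħ² ψ'') dx = 8.9926, so ⟨p²⟩ = 8.9926 / 1.5740.
⟨p²⟩ = 5.7131.

5.713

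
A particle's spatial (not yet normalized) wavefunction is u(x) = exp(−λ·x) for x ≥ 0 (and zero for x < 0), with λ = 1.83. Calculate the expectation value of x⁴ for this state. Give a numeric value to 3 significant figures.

0.134

⟨x⁴⟩ = ∫ x⁴·|u|² dx / ∫|u|² dx (integrals over the domain).
Every integrand reduces to terms xʲ·e^(−2λx) on [0, ∞); use ∫₀^∞ xʲ·e^(−2λx) dx = j!/(2λ)^(j+1).
State is unnormalized: ∫|u|² dx = 0.27322, and ∫u*·x⁴·u dx = 0.036543, so ⟨x⁴⟩ = 0.036543 / 0.27322.
⟨x⁴⟩ = 0.13375.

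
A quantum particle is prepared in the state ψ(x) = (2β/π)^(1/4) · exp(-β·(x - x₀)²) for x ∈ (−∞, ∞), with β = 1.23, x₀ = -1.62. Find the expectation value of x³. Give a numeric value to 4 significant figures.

⟨x³⟩ = ∫ x³·|ψ|² dx (integrals over the domain).
Gaussian moments (u = x − x₀): ∫u^(2j)·e^(−2βu²) du = (2j−1)!!/(4β)^j · √(π/(2β)), odd powers integrate to 0; here √(π/(2β)) = 1.1301.
⟨x³⟩ = -5.2393.

-5.239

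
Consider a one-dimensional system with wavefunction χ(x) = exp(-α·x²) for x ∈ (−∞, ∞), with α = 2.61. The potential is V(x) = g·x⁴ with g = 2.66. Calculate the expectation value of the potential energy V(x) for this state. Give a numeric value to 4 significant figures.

⟨V⟩ = ∫ V(x)·|χ|² dx / ∫|χ|² dx.
Gaussian moments: ∫x^(2j)·e^(−2αx²) dx = (2j−1)!!/(4α)^j · √(π/(2α)), odd powers integrate to 0; here √(π/(2α)) = 0.77578.
State is unnormalized: ∫|χ|² dx = 0.77578, and ∫χ*·V(x)·χ dx = 0.056799, so ⟨V⟩ = 0.056799 / 0.77578.
⟨V⟩ = 0.073215.

0.07322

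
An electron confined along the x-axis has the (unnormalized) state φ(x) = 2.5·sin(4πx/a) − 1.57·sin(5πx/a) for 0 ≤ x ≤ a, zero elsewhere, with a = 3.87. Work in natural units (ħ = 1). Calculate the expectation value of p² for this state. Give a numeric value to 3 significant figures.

12.2

p² φ = −ħ² d²φ/dx²; ⟨p²⟩ = −ħ² ∫ φ*·φ'' dx / ∫|φ|² dx.
d²/dx² sin(jπx/a) = −(jπ/a)²·sin(jπx/a); on 0 ≤ x ≤ a, ∫sin²(jπx/a) dx = a/2 and ∫sin(jπx/a)·sin(lπx/a) dx = 0 for j ≠ l, so only diagonal terms survive in ∫|φ|² and ∫φ·φ″; ∫φ·φ′ dx = [φ²/2] between the walls = 0.
State is unnormalized: ∫|φ|² dx = 16.863, and ∫φ*·(−ħ² φ'') dx = 206.09, so ⟨p²⟩ = 206.09 / 16.863.
⟨p²⟩ = 12.221.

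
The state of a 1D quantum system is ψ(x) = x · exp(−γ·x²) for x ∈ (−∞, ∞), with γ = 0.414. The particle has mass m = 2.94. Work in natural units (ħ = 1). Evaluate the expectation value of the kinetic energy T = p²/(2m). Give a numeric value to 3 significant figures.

T = −(ħ²/2m) d²/dx², so ⟨T⟩ = −(ħ²/2m) ∫ ψ*·ψ'' dx / ∫|ψ|² dx; with m = 2.94.
Expand each integrand as polynomial × e^(−2γx²) and use ∫x^(2j)·e^(−2γx²) dx = (2j−1)!!/(4γ)^j · √(π/(2γ)), odd powers → 0; here √(π/(2γ)) = 1.9479. Differentiate with the product rule, d/dx e^(−γx²) = −2γx·e^(−γx²).
State is unnormalized: ∫|ψ|² dx = 1.1762, and ∫ψ*·(−ħ²/2m · ψ'') dx = 0.24845, so ⟨T⟩ = 0.24845 / 1.1762.
⟨T⟩ = 0.21122.

0.211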